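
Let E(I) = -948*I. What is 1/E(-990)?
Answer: 1/938520 ≈ 1.0655e-6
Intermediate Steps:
1/E(-990) = 1/(-948*(-990)) = 1/938520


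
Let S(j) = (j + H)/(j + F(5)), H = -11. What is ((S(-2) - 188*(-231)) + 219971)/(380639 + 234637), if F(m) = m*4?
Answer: 4741169/11074968 ≈ 0.42810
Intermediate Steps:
F(m) = 4*m
S(j) = (-11 + j)/(20 + j) (S(j) = (j - 11)/(j + 4*5) = (-11 + j)/(j + 20) = (-11 + j)/(20 + j))
((S(-2) - 188*(-231)) + 219971)/(380639 + 234637) = (((-11 - 2)/(20 - 2) - 188*(-231)) + 219971)/(380639 + 234637) = ((-13/18 + 43428) + 219971)/615276 = (((1/18)*(-13) + 43428) + 219971)*(1/615276) = ((-13/18 + 43428) + 219971)*(1/615276) = (781691/18 + 219971)*(1/615276) = (4741169/18)*(1/615276) = 4741169/11074968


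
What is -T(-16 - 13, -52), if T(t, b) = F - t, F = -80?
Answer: 51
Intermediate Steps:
T(t, b) = -80 - t
-T(-16 - 13, -52) = -(-80 - (-16 - 13)) = -(-80 - 1*(-29)) = -(-80 + 29) = -1*(-51) = 51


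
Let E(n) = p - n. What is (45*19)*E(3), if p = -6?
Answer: -7695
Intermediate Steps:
E(n) = -6 - n
(45*19)*E(3) = (45*19)*(-6 - 1*3) = 855*(-6 - 3) = 855*(-9) = -7695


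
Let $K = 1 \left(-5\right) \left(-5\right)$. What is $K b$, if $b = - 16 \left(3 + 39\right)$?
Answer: $-16800$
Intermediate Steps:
$b = -672$ ($b = \left(-16\right) 42 = -672$)
$K = 25$ ($K = \left(-5\right) \left(-5\right) = 25$)
$K b = 25 \left(-672\right) = -16800$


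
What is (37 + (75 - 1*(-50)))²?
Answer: 26244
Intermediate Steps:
(37 + (75 - 1*(-50)))² = (37 + (75 + 50))² = (37 + 125)² = 162² = 26244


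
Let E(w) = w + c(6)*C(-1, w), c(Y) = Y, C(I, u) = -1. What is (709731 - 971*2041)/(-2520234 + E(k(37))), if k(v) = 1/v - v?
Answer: 5883370/11656281 ≈ 0.50474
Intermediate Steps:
E(w) = -6 + w (E(w) = w + 6*(-1) = w - 6 = -6 + w)
(709731 - 971*2041)/(-2520234 + E(k(37))) = (709731 - 971*2041)/(-2520234 + (-6 + (1/37 - 1*37))) = (709731 - 1981811)/(-2520234 + (-6 + (1/37 - 37))) = -1272080/(-2520234 + (-6 - 1368/37)) = -1272080/(-2520234 - 1590/37) = -1272080/(-93250248/37) = -1272080*(-37/93250248) = 5883370/11656281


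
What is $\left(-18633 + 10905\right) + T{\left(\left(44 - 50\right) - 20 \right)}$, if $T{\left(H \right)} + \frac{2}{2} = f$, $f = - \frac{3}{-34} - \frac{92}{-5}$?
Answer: $- \frac{1310787}{170} \approx -7710.5$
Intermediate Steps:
$f = \frac{3143}{170}$ ($f = \left(-3\right) \left(- \frac{1}{34}\right) - - \frac{92}{5} = \frac{3}{34} + \frac{92}{5} = \frac{3143}{170} \approx 18.488$)
$T{\left(H \right)} = \frac{2973}{170}$ ($T{\left(H \right)} = -1 + \frac{3143}{170} = \frac{2973}{170}$)
$\left(-18633 + 10905\right) + T{\left(\left(44 - 50\right) - 20 \right)} = \left(-18633 + 10905\right) + \frac{2973}{170} = -7728 + \frac{2973}{170} = - \frac{1310787}{170}$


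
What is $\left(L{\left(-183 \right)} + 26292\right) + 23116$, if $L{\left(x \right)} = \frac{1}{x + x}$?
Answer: $\frac{18083327}{366} \approx 49408.0$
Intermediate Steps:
$L{\left(x \right)} = \frac{1}{2 x}$
$\left(L{\left(-183 \right)} + 26292\right) + 23116 = \left(\frac{1}{2 \left(-183\right)} + 26292\right) + 23116 = \left(\frac{1}{2} \left(- \frac{1}{183}\right) + 26292\right) + 23116 = \left(- \frac{1}{366} + 26292\right) + 23116 = \frac{9622871}{366} + 23116 = \frac{18083327}{366}$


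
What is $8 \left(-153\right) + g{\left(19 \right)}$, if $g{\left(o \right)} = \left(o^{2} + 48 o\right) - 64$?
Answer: $-15$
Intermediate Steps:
$g{\left(o \right)} = -64 + o^{2} + 48 o$
$8 \left(-153\right) + g{\left(19 \right)} = 8 \left(-153\right) + \left(-64 + 19^{2} + 48 \cdot 19\right) = -1224 + \left(-64 + 361 + 912\right) = -1224 + 1209 = -15$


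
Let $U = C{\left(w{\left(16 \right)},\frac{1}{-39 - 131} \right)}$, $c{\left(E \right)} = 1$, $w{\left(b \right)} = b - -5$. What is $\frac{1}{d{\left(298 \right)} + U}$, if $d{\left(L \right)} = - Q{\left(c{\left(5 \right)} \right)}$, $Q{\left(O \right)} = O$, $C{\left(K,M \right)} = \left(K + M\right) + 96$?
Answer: $\frac{170}{19719} \approx 0.0086211$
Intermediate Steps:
$w{\left(b \right)} = 5 + b$ ($w{\left(b \right)} = b + 5 = 5 + b$)
$C{\left(K,M \right)} = 96 + K + M$
$U = \frac{19889}{170}$ ($U = 96 + \left(5 + 16\right) + \frac{1}{-39 - 131} = 96 + 21 + \frac{1}{-170} = 96 + 21 - \frac{1}{170} = \frac{19889}{170} \approx 116.99$)
$d{\left(L \right)} = -1$ ($d{\left(L \right)} = \left(-1\right) 1 = -1$)
$\frac{1}{d{\left(298 \right)} + U} = \frac{1}{-1 + \frac{19889}{170}} = \frac{1}{\frac{19719}{170}} = \frac{170}{19719}$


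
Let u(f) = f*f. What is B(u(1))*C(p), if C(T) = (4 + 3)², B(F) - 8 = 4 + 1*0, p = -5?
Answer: 588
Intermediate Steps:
u(f) = f²
B(F) = 12 (B(F) = 8 + (4 + 1*0) = 8 + (4 + 0) = 8 + 4 = 12)
C(T) = 49 (C(T) = 7² = 49)
B(u(1))*C(p) = 12*49 = 588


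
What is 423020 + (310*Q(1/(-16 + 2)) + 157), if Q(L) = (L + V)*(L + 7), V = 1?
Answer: 41666801/98 ≈ 4.2517e+5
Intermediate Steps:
Q(L) = (1 + L)*(7 + L) (Q(L) = (L + 1)*(L + 7) = (1 + L)*(7 + L))
423020 + (310*Q(1/(-16 + 2)) + 157) = 423020 + (310*(7 + (1/(-16 + 2))² + 8/(-16 + 2)) + 157) = 423020 + (310*(7 + (1/(-14))² + 8/(-14)) + 157) = 423020 + (310*(7 + (-1/14)² + 8*(-1/14)) + 157) = 423020 + (310*(7 + 1/196 - 4/7) + 157) = 423020 + (310*(1261/196) + 157) = 423020 + (195455/98 + 157) = 423020 + 210841/98 = 41666801/98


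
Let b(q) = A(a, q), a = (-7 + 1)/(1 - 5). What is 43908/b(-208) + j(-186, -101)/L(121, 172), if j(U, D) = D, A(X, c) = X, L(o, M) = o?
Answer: 3541811/121 ≈ 29271.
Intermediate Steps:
a = 3/2 (a = -6/(-4) = -6*(-1/4) = 3/2 ≈ 1.5000)
b(q) = 3/2
43908/b(-208) + j(-186, -101)/L(121, 172) = 43908/(3/2) - 101/121 = 43908*(2/3) - 101*1/121 = 29272 - 101/121 = 3541811/121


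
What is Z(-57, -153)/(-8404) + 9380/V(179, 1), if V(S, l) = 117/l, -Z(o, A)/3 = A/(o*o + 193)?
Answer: 271331154137/3384408456 ≈ 80.171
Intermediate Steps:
Z(o, A) = -3*A/(193 + o²) (Z(o, A) = -3*A/(o*o + 193) = -3*A/(o² + 193) = -3*A/(193 + o²))
Z(-57, -153)/(-8404) + 9380/V(179, 1) = -3*(-153)/(193 + (-57)²)/(-8404) + 9380/((117/1)) = -3*(-153)/(193 + 3249)*(-1/8404) + 9380/((117*1)) = -3*(-153)/3442*(-1/8404) + 9380/117 = -3*(-153)*1/3442*(-1/8404) + 9380*(1/117) = (459/3442)*(-1/8404) + 9380/117 = -459/28926568 + 9380/117 = 271331154137/3384408456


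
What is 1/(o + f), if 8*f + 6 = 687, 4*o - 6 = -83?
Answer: 8/527 ≈ 0.015180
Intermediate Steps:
o = -77/4 (o = 3/2 + (1/4)*(-83) = 3/2 - 83/4 = -77/4 ≈ -19.250)
f = 681/8 (f = -3/4 + (1/8)*687 = -3/4 + 687/8 = 681/8 ≈ 85.125)
1/(o + f) = 1/(-77/4 + 681/8) = 1/(527/8) = 8/527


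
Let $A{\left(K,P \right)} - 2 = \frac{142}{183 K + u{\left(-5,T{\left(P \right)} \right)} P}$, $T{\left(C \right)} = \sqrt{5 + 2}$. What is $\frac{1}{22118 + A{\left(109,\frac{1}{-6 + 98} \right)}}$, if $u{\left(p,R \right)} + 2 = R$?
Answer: $\frac{9311618163989131}{205973060075664390352} + \frac{1633 \sqrt{7}}{205973060075664390352} \approx 4.5208 \cdot 10^{-5}$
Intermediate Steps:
$T{\left(C \right)} = \sqrt{7}$
$u{\left(p,R \right)} = -2 + R$
$A{\left(K,P \right)} = 2 + \frac{142}{183 K + P \left(-2 + \sqrt{7}\right)}$ ($A{\left(K,P \right)} = 2 + \frac{142}{183 K + \left(-2 + \sqrt{7}\right) P} = 2 + \frac{142}{183 K + P \left(-2 + \sqrt{7}\right)}$)
$\frac{1}{22118 + A{\left(109,\frac{1}{-6 + 98} \right)}} = \frac{1}{22118 + \frac{2 \left(71 + 183 \cdot 109 - \frac{2 - \sqrt{7}}{-6 + 98}\right)}{183 \cdot 109 - \frac{2 - \sqrt{7}}{-6 + 98}}} = \frac{1}{22118 + \frac{2 \left(71 + 19947 - \frac{2 - \sqrt{7}}{92}\right)}{19947 - \frac{2 - \sqrt{7}}{92}}} = \frac{1}{22118 + \frac{2 \left(71 + 19947 - \left(\frac{1}{46} - \frac{\sqrt{7}}{92}\right)\right)}{19947 - \left(\frac{1}{46} - \frac{\sqrt{7}}{92}\right)}} = \frac{1}{22118 + \frac{2 \left(\frac{920827}{46} + \frac{\sqrt{7}}{92}\right)}{\frac{917561}{46} + \frac{\sqrt{7}}{92}}}$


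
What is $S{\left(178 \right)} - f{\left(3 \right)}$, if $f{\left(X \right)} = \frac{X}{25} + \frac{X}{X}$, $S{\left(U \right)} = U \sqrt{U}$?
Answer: $- \frac{28}{25} + 178 \sqrt{178} \approx 2373.7$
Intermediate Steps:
$S{\left(U \right)} = U^{\frac{3}{2}}$
$f{\left(X \right)} = 1 + \frac{X}{25}$ ($f{\left(X \right)} = X \frac{1}{25} + 1 = \frac{X}{25} + 1 = 1 + \frac{X}{25}$)
$S{\left(178 \right)} - f{\left(3 \right)} = 178^{\frac{3}{2}} - \left(1 + \frac{1}{25} \cdot 3\right) = 178 \sqrt{178} - \left(1 + \frac{3}{25}\right) = 178 \sqrt{178} - \frac{28}{25} = - \frac{28}{25} + 178 \sqrt{178}$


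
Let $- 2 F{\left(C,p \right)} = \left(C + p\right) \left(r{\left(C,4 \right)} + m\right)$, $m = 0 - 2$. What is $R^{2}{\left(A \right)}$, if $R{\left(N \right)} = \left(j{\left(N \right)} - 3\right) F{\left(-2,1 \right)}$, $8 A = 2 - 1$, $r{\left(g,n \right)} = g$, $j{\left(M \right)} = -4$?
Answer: $196$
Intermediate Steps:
$m = -2$
$F{\left(C,p \right)} = - \frac{\left(-2 + C\right) \left(C + p\right)}{2}$ ($F{\left(C,p \right)} = - \frac{\left(C + p\right) \left(C - 2\right)}{2} = - \frac{\left(C + p\right) \left(-2 + C\right)}{2} = - \frac{\left(-2 + C\right) \left(C + p\right)}{2}$)
$A = \frac{1}{8}$ ($A = \frac{2 - 1}{8} = \frac{1}{8} \cdot 1 = \frac{1}{8} \approx 0.125$)
$R{\left(N \right)} = 14$ ($R{\left(N \right)} = \left(-4 - 3\right) \left(-2 + 1 - \frac{\left(-2\right)^{2}}{2} - \left(-1\right) 1\right) = - 7 \left(-2 + 1 - 2 + 1\right) = \left(-7\right) \left(-2\right) = 14$)
$R^{2}{\left(A \right)} = 14^{2} = 196$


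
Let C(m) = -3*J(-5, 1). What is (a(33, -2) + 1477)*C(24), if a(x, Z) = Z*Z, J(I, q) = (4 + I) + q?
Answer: 0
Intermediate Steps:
J(I, q) = 4 + I + q
a(x, Z) = Z²
C(m) = 0 (C(m) = -3*(4 - 5 + 1) = -3*0 = 0)
(a(33, -2) + 1477)*C(24) = ((-2)² + 1477)*0 = (4 + 1477)*0 = 1481*0 = 0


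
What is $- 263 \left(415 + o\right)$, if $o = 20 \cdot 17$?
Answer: $-198565$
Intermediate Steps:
$o = 340$
$- 263 \left(415 + o\right) = - 263 \left(415 + 340\right) = \left(-263\right) 755 = -198565$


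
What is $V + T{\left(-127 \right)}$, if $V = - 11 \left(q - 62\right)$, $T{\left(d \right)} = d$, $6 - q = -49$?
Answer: $-50$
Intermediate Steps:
$q = 55$ ($q = 6 - -49 = 6 + 49 = 55$)
$V = 77$ ($V = - 11 \left(55 - 62\right) = \left(-11\right) \left(-7\right) = 77$)
$V + T{\left(-127 \right)} = 77 - 127 = -50$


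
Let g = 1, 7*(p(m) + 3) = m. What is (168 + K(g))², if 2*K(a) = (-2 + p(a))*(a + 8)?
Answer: 1046529/49 ≈ 21358.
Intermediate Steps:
p(m) = -3 + m/7
K(a) = (-5 + a/7)*(8 + a)/2 (K(a) = ((-2 + (-3 + a/7))*(a + 8))/2 = ((-5 + a/7)*(8 + a))/2 = (-5 + a/7)*(8 + a)/2)
(168 + K(g))² = (168 + (-20 - 27/14*1 + (1/14)*1²))² = (168 + (-20 - 27/14 + (1/14)*1))² = (168 + (-20 - 27/14 + 1/14))² = (168 - 153/7)² = (1023/7)² = 1046529/49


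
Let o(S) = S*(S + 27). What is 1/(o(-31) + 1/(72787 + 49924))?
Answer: 122711/15216165 ≈ 0.0080645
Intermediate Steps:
o(S) = S*(27 + S)
1/(o(-31) + 1/(72787 + 49924)) = 1/(-31*(27 - 31) + 1/(72787 + 49924)) = 1/(-31*(-4) + 1/122711) = 1/(124 + 1/122711) = 1/(15216165/122711) = 122711/15216165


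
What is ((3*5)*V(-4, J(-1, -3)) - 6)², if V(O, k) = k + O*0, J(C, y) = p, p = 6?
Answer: 7056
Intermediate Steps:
J(C, y) = 6
V(O, k) = k (V(O, k) = k + 0 = k)
((3*5)*V(-4, J(-1, -3)) - 6)² = ((3*5)*6 - 6)² = (15*6 - 6)² = (90 - 6)² = 84² = 7056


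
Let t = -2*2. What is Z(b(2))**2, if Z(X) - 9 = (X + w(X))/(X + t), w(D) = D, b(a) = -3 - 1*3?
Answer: 2601/25 ≈ 104.04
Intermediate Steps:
b(a) = -6 (b(a) = -3 - 3 = -6)
t = -4
Z(X) = 9 + 2*X/(-4 + X) (Z(X) = 9 + (X + X)/(X - 4) = 9 + (2*X)/(-4 + X) = 9 + 2*X/(-4 + X))
Z(b(2))**2 = ((-36 + 11*(-6))/(-4 - 6))**2 = ((-36 - 66)/(-10))**2 = (-1/10*(-102))**2 = (51/5)**2 = 2601/25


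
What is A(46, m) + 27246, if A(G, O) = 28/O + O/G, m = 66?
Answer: 20681125/759 ≈ 27248.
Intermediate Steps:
A(46, m) + 27246 = (28/66 + 66/46) + 27246 = (28*(1/66) + 66*(1/46)) + 27246 = (14/33 + 33/23) + 27246 = 1411/759 + 27246 = 20681125/759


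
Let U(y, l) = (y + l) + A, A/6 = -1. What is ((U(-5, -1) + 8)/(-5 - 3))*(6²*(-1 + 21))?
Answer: 360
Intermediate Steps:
A = -6 (A = 6*(-1) = -6)
U(y, l) = -6 + l + y (U(y, l) = (y + l) - 6 = (l + y) - 6 = -6 + l + y)
((U(-5, -1) + 8)/(-5 - 3))*(6²*(-1 + 21)) = (((-6 - 1 - 5) + 8)/(-5 - 3))*(6²*(-1 + 21)) = ((-12 + 8)/(-8))*(36*20) = -4*(-⅛)*720 = (½)*720 = 360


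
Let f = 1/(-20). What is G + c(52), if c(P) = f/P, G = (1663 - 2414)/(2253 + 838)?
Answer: -784131/3214640 ≈ -0.24393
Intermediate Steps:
f = -1/20 ≈ -0.050000
G = -751/3091 ≈ -0.24296
c(P) = -1/(20*P)
G + c(52) = -751/3091 - 1/20/52 = -751/3091 - 1/20*1/52 = -751/3091 - 1/1040 = -784131/3214640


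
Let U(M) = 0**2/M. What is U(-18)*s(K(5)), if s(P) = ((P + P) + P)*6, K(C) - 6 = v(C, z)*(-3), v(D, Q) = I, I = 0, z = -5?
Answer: 0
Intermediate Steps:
v(D, Q) = 0
K(C) = 6 (K(C) = 6 + 0*(-3) = 6 + 0 = 6)
s(P) = 18*P (s(P) = (2*P + P)*6 = (3*P)*6 = 18*P)
U(M) = 0 (U(M) = 0/M = 0)
U(-18)*s(K(5)) = 0*(18*6) = 0*108 = 0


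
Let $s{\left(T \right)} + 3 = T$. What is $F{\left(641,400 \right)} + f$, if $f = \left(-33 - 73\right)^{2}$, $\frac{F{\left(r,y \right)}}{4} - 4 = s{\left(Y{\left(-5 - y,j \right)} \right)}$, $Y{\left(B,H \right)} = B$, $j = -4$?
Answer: $9620$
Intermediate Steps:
$s{\left(T \right)} = -3 + T$
$F{\left(r,y \right)} = -16 - 4 y$ ($F{\left(r,y \right)} = 16 + 4 \left(-3 - \left(5 + y\right)\right) = 16 + 4 \left(-8 - y\right) = 16 - \left(32 + 4 y\right) = -16 - 4 y$)
$f = 11236$ ($f = \left(-106\right)^{2} = 11236$)
$F{\left(641,400 \right)} + f = \left(-16 - 1600\right) + 11236 = -1616 + 11236 = 9620$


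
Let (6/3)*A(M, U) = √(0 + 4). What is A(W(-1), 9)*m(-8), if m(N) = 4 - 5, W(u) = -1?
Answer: -1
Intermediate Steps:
A(M, U) = 1 (A(M, U) = √(0 + 4)/2 = √4/2 = (½)*2 = 1)
m(N) = -1
A(W(-1), 9)*m(-8) = 1*(-1) = -1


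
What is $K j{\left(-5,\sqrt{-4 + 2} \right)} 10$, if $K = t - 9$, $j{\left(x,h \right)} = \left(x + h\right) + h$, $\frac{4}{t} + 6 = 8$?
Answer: $350 - 140 i \sqrt{2} \approx 350.0 - 197.99 i$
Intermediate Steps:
$t = 2$ ($t = \frac{4}{-6 + 8} = \frac{4}{2} = 4 \cdot \frac{1}{2} = 2$)
$j{\left(x,h \right)} = x + 2 h$ ($j{\left(x,h \right)} = \left(h + x\right) + h = x + 2 h$)
$K = -7$ ($K = 2 - 9 = -7$)
$K j{\left(-5,\sqrt{-4 + 2} \right)} 10 = - 7 \left(-5 + 2 \sqrt{-4 + 2}\right) 10 = - 7 \left(-5 + 2 \sqrt{-2}\right) 10 = - 7 \left(-5 + 2 i \sqrt{2}\right) 10 = \left(35 - 14 i \sqrt{2}\right) 10 = 350 - 140 i \sqrt{2}$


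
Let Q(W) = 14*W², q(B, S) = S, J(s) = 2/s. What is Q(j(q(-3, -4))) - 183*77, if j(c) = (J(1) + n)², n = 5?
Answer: 19523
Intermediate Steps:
j(c) = 49 (j(c) = (2/1 + 5)² = (2*1 + 5)² = (2 + 5)² = 7² = 49)
Q(j(q(-3, -4))) - 183*77 = 14*49² - 183*77 = 14*2401 - 14091 = 33614 - 14091 = 19523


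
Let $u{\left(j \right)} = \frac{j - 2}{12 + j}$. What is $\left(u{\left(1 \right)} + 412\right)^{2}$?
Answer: $\frac{28676025}{169} \approx 1.6968 \cdot 10^{5}$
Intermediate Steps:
$u{\left(j \right)} = \frac{-2 + j}{12 + j}$
$\left(u{\left(1 \right)} + 412\right)^{2} = \left(\frac{-2 + 1}{12 + 1} + 412\right)^{2} = \left(\frac{1}{13} \left(-1\right) + 412\right)^{2} = \left(- \frac{1}{13} + 412\right)^{2} = \left(\frac{5355}{13}\right)^{2} = \frac{28676025}{169}$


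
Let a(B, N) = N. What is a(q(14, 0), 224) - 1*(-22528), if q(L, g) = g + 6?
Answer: 22752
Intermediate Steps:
q(L, g) = 6 + g
a(q(14, 0), 224) - 1*(-22528) = 224 - 1*(-22528) = 224 + 22528 = 22752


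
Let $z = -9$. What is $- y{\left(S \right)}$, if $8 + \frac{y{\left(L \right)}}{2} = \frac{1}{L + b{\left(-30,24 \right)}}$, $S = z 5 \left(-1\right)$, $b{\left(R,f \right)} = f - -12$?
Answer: $\frac{1294}{81} \approx 15.975$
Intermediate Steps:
$b{\left(R,f \right)} = 12 + f$ ($b{\left(R,f \right)} = f + 12 = 12 + f$)
$S = 45$ ($S = \left(-9\right) 5 \left(-1\right) = \left(-45\right) \left(-1\right) = 45$)
$y{\left(L \right)} = -16 + \frac{2}{36 + L}$ ($y{\left(L \right)} = -16 + \frac{2}{L + \left(12 + 24\right)} = -16 + \frac{2}{L + 36} = -16 + \frac{2}{36 + L}$)
$- y{\left(S \right)} = - \frac{2 \left(-287 - 360\right)}{36 + 45} = - \frac{2 \left(-287 - 360\right)}{81} = - \frac{2 \left(-647\right)}{81} = \left(-1\right) \left(- \frac{1294}{81}\right) = \frac{1294}{81}$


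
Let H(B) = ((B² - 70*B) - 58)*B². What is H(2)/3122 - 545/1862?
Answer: -224743/415226 ≈ -0.54125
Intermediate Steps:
H(B) = B²*(-58 + B² - 70*B) (H(B) = (-58 + B² - 70*B)*B² = B²*(-58 + B² - 70*B))
H(2)/3122 - 545/1862 = (2²*(-58 + 2² - 70*2))/3122 - 545/1862 = (4*(-58 + 4 - 140))*(1/3122) - 545*1/1862 = (4*(-194))*(1/3122) - 545/1862 = -776*1/3122 - 545/1862 = -388/1561 - 545/1862 = -224743/415226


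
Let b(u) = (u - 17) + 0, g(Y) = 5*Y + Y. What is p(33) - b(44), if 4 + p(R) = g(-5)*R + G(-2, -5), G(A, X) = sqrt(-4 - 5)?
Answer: -1021 + 3*I ≈ -1021.0 + 3.0*I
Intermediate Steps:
G(A, X) = 3*I (G(A, X) = sqrt(-9) = 3*I)
g(Y) = 6*Y
b(u) = -17 + u (b(u) = (-17 + u) + 0 = -17 + u)
p(R) = -4 - 30*R + 3*I (p(R) = -4 + ((6*(-5))*R + 3*I) = -4 + (-30*R + 3*I) = -4 - 30*R + 3*I)
p(33) - b(44) = (-4 - 30*33 + 3*I) - (-17 + 44) = (-4 - 990 + 3*I) - 1*27 = (-994 + 3*I) - 27 = -1021 + 3*I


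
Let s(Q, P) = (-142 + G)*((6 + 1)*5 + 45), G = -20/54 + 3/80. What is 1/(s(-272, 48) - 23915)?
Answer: -27/953144 ≈ -2.8327e-5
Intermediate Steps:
G = -719/2160 (G = -20*1/54 + 3*(1/80) = -10/27 + 3/80 = -719/2160 ≈ -0.33287)
s(Q, P) = -307439/27 (s(Q, P) = (-142 - 719/2160)*((6 + 1)*5 + 45) = -307439*(7*5 + 45)/2160 = -307439*(35 + 45)/2160 = -307439/2160*80 = -307439/27)
1/(s(-272, 48) - 23915) = 1/(-307439/27 - 23915) = 1/(-953144/27) = -27/953144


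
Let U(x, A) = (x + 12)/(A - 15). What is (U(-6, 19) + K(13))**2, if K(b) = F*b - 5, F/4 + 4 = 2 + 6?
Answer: 167281/4 ≈ 41820.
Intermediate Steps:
F = 16 (F = -16 + 4*(2 + 6) = -16 + 4*8 = -16 + 32 = 16)
U(x, A) = (12 + x)/(-15 + A)
K(b) = -5 + 16*b (K(b) = 16*b - 5 = -5 + 16*b)
(U(-6, 19) + K(13))**2 = ((12 - 6)/(-15 + 19) + (-5 + 16*13))**2 = (6/4 + (-5 + 208))**2 = ((1/4)*6 + 203)**2 = (3/2 + 203)**2 = (409/2)**2 = 167281/4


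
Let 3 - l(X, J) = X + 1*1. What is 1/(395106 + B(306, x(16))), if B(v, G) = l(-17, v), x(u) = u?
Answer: 1/395125 ≈ 2.5308e-6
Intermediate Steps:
l(X, J) = 2 - X (l(X, J) = 3 - (X + 1*1) = 3 - (X + 1) = 3 - (1 + X) = 3 + (-1 - X) = 2 - X)
B(v, G) = 19 (B(v, G) = 2 - 1*(-17) = 2 + 17 = 19)
1/(395106 + B(306, x(16))) = 1/(395106 + 19) = 1/395125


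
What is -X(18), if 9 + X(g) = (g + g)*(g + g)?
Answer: -1287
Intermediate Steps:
X(g) = -9 + 4*g² (X(g) = -9 + (g + g)*(g + g) = -9 + (2*g)*(2*g) = -9 + 4*g²)
-X(18) = -(-9 + 4*18²) = -(-9 + 4*324) = -(-9 + 1296) = -1*1287 = -1287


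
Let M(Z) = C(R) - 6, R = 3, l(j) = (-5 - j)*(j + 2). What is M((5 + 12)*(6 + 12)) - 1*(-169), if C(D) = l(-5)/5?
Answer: 163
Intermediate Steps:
l(j) = (-5 - j)*(2 + j)
C(D) = 0 (C(D) = (-10 - 1*(-5)**2 - 7*(-5))/5 = (-10 - 1*25 + 35)*(1/5) = (-10 - 25 + 35)*(1/5) = 0*(1/5) = 0)
M(Z) = -6 (M(Z) = 0 - 6 = -6)
M((5 + 12)*(6 + 12)) - 1*(-169) = -6 - 1*(-169) = -6 + 169 = 163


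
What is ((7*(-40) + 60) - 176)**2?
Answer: 156816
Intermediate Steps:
((7*(-40) + 60) - 176)**2 = ((-280 + 60) - 176)**2 = (-220 - 176)**2 = (-396)**2 = 156816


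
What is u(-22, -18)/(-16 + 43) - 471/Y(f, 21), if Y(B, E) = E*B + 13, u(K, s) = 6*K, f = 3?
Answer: -7583/684 ≈ -11.086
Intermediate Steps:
Y(B, E) = 13 + B*E (Y(B, E) = B*E + 13 = 13 + B*E)
u(-22, -18)/(-16 + 43) - 471/Y(f, 21) = (6*(-22))/(-16 + 43) - 471/(13 + 3*21) = -132/27 - 471/(13 + 63) = -132*1/27 - 471/76 = -44/9 - 471*1/76 = -44/9 - 471/76 = -7583/684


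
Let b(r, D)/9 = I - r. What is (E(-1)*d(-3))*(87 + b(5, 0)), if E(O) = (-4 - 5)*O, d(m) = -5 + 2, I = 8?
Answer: -3078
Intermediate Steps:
d(m) = -3
b(r, D) = 72 - 9*r (b(r, D) = 9*(8 - r) = 72 - 9*r)
E(O) = -9*O
(E(-1)*d(-3))*(87 + b(5, 0)) = (-9*(-1)*(-3))*(87 + (72 - 9*5)) = (9*(-3))*(87 + (72 - 45)) = -27*(87 + 27) = -27*114 = -3078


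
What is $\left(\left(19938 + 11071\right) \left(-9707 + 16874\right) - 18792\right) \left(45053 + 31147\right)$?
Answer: $16933370578200$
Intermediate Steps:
$\left(\left(19938 + 11071\right) \left(-9707 + 16874\right) - 18792\right) \left(45053 + 31147\right) = \left(31009 \cdot 7167 - 18792\right) 76200 = \left(222241503 - 18792\right) 76200 = 222222711 \cdot 76200 = 16933370578200$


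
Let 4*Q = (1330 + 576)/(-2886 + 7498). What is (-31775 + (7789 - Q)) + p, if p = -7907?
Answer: -294181985/9224 ≈ -31893.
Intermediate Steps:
Q = 953/9224 (Q = ((1330 + 576)/(-2886 + 7498))/4 = (1906/4612)/4 = (1906*(1/4612))/4 = (¼)*(953/2306) = 953/9224 ≈ 0.10332)
(-31775 + (7789 - Q)) + p = (-31775 + (7789 - 1*953/9224)) - 7907 = (-31775 + (7789 - 953/9224)) - 7907 = (-31775 + 71844783/9224) - 7907 = -221247817/9224 - 7907 = -294181985/9224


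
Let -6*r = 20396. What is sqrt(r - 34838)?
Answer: 2*I*sqrt(86034)/3 ≈ 195.54*I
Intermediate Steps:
r = -10198/3 (r = -1/6*20396 = -10198/3 ≈ -3399.3)
sqrt(r - 34838) = sqrt(-10198/3 - 34838) = sqrt(-114712/3) = 2*I*sqrt(86034)/3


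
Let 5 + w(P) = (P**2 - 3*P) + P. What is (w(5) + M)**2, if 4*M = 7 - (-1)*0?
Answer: 2209/16 ≈ 138.06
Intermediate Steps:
w(P) = -5 + P**2 - 2*P (w(P) = -5 + ((P**2 - 3*P) + P) = -5 + (P**2 - 2*P) = -5 + P**2 - 2*P)
M = 7/4 (M = (7 - (-1)*0)/4 = (7 - 1*0)/4 = (7 + 0)/4 = (1/4)*7 = 7/4 ≈ 1.7500)
(w(5) + M)**2 = ((-5 + 5**2 - 2*5) + 7/4)**2 = ((-5 + 25 - 10) + 7/4)**2 = (10 + 7/4)**2 = (47/4)**2 = 2209/16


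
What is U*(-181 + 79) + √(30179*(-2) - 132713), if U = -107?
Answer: 10914 + I*√193071 ≈ 10914.0 + 439.4*I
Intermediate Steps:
U*(-181 + 79) + √(30179*(-2) - 132713) = -107*(-181 + 79) + √(30179*(-2) - 132713) = -107*(-102) + √(-60358 - 132713) = 10914 + √(-193071) = 10914 + I*√193071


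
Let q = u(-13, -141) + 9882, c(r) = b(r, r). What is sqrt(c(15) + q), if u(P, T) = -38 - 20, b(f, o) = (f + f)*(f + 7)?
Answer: 2*sqrt(2621) ≈ 102.39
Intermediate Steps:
b(f, o) = 2*f*(7 + f) (b(f, o) = (2*f)*(7 + f) = 2*f*(7 + f))
c(r) = 2*r*(7 + r)
u(P, T) = -58
q = 9824 (q = -58 + 9882 = 9824)
sqrt(c(15) + q) = sqrt(2*15*(7 + 15) + 9824) = sqrt(2*15*22 + 9824) = sqrt(660 + 9824) = sqrt(10484) = 2*sqrt(2621)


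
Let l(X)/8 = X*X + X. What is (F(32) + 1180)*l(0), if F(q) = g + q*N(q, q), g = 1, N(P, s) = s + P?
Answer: 0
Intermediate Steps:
N(P, s) = P + s
F(q) = 1 + 2*q**2 (F(q) = 1 + q*(q + q) = 1 + q*(2*q) = 1 + 2*q**2)
l(X) = 8*X + 8*X**2 (l(X) = 8*(X*X + X) = 8*(X**2 + X) = 8*(X + X**2) = 8*X + 8*X**2)
(F(32) + 1180)*l(0) = ((1 + 2*32**2) + 1180)*(8*0*(1 + 0)) = ((1 + 2*1024) + 1180)*(8*0*1) = ((1 + 2048) + 1180)*0 = (2049 + 1180)*0 = 3229*0 = 0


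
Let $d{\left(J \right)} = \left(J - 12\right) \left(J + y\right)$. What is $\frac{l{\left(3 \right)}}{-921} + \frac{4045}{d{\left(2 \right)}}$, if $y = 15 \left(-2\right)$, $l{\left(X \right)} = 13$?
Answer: $\frac{744361}{51576} \approx 14.432$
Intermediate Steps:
$y = -30$
$d{\left(J \right)} = \left(-30 + J\right) \left(-12 + J\right)$ ($d{\left(J \right)} = \left(J - 12\right) \left(J - 30\right) = \left(-12 + J\right) \left(-30 + J\right) = \left(-30 + J\right) \left(-12 + J\right)$)
$\frac{l{\left(3 \right)}}{-921} + \frac{4045}{d{\left(2 \right)}} = \frac{13}{-921} + \frac{4045}{360 + 2^{2} - 84} = 13 \left(- \frac{1}{921}\right) + \frac{4045}{360 + 4 - 84} = - \frac{13}{921} + \frac{4045}{280} = - \frac{13}{921} + 4045 \cdot \frac{1}{280} = - \frac{13}{921} + \frac{809}{56} = \frac{744361}{51576}$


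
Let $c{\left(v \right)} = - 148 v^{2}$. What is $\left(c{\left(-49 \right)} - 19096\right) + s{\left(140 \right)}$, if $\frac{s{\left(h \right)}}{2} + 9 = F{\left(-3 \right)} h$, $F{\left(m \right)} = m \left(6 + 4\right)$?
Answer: $-382862$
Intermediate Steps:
$F{\left(m \right)} = 10 m$ ($F{\left(m \right)} = m 10 = 10 m$)
$s{\left(h \right)} = -18 - 60 h$ ($s{\left(h \right)} = -18 + 2 \cdot 10 \left(-3\right) h = -18 + 2 \left(- 30 h\right) = -18 - 60 h$)
$\left(c{\left(-49 \right)} - 19096\right) + s{\left(140 \right)} = \left(- 148 \left(-49\right)^{2} - 19096\right) - 8418 = \left(\left(-148\right) 2401 - 19096\right) - 8418 = \left(-355348 - 19096\right) - 8418 = -374444 - 8418 = -382862$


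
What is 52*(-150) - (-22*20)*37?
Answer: 8480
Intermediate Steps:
52*(-150) - (-22*20)*37 = -7800 - (-440)*37 = -7800 - 1*(-16280) = -7800 + 16280 = 8480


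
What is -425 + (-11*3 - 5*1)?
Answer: -463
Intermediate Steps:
-425 + (-11*3 - 5*1) = -425 + (-33 - 5) = -425 - 38 = -463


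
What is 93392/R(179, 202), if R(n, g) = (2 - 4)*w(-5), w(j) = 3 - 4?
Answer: 46696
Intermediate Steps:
w(j) = -1
R(n, g) = 2 (R(n, g) = (2 - 4)*(-1) = -2*(-1) = 2)
93392/R(179, 202) = 93392/2 = 93392*(½) = 46696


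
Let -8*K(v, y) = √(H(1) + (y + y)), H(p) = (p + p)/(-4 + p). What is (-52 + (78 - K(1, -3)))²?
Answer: (312 + I*√15)²/144 ≈ 675.9 + 16.783*I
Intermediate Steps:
H(p) = 2*p/(-4 + p) (H(p) = (2*p)/(-4 + p) = 2*p/(-4 + p))
K(v, y) = -√(-⅔ + 2*y)/8 (K(v, y) = -√(2*1/(-4 + 1) + (y + y))/8 = -√(2*1/(-3) + 2*y)/8 = -√(2*1*(-⅓) + 2*y)/8 = -√(-⅔ + 2*y)/8)
(-52 + (78 - K(1, -3)))² = (-52 + (78 - (-1)*√(-6 + 18*(-3))/24))² = (-52 + (78 - (-1)*√(-6 - 54)/24))² = (-52 + (78 - (-1)*√(-60)/24))² = (-52 + (78 - (-1)*2*I*√15/24))² = (-52 + (78 - (-1)*I*√15/12))² = (-52 + (78 + I*√15/12))² = (26 + I*√15/12)²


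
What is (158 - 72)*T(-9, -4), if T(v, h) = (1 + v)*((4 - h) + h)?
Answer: -2752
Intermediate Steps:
T(v, h) = 4 + 4*v (T(v, h) = (1 + v)*4 = 4 + 4*v)
(158 - 72)*T(-9, -4) = (158 - 72)*(4 + 4*(-9)) = 86*(4 - 36) = 86*(-32) = -2752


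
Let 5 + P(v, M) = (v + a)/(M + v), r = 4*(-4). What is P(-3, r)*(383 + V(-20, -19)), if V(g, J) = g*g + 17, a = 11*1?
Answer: -82400/19 ≈ -4336.8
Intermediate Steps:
a = 11
V(g, J) = 17 + g² (V(g, J) = g² + 17 = 17 + g²)
r = -16
P(v, M) = -5 + (11 + v)/(M + v) (P(v, M) = -5 + (v + 11)/(M + v) = -5 + (11 + v)/(M + v))
P(-3, r)*(383 + V(-20, -19)) = ((11 - 5*(-16) - 4*(-3))/(-16 - 3))*(383 + (17 + (-20)²)) = ((11 + 80 + 12)/(-19))*(383 + (17 + 400)) = (-1/19*103)*(383 + 417) = -103/19*800 = -82400/19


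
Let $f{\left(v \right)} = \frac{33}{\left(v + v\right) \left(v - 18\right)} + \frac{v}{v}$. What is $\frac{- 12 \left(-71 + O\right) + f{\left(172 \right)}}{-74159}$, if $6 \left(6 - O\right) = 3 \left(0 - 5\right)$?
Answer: $- \frac{3616819}{357149744} \approx -0.010127$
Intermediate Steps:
$O = \frac{17}{2}$ ($O = 6 - \frac{3 \left(0 - 5\right)}{6} = 6 - \frac{3 \left(-5\right)}{6} = 6 - - \frac{5}{2} = 6 + \frac{5}{2} = \frac{17}{2} \approx 8.5$)
$f{\left(v \right)} = 1 + \frac{33}{2 v \left(-18 + v\right)}$ ($f{\left(v \right)} = \frac{33}{2 v \left(-18 + v\right)} + 1 = 1 + \frac{33}{2 v \left(-18 + v\right)}$)
$\frac{- 12 \left(-71 + O\right) + f{\left(172 \right)}}{-74159} = \frac{- 12 \left(-71 + \frac{17}{2}\right) + \frac{\frac{33}{2} + 172^{2} - 3096}{172 \left(-18 + 172\right)}}{-74159} = \left(\left(-12\right) \left(- \frac{125}{2}\right) + \frac{\frac{33}{2} + 29584 - 3096}{172 \cdot 154}\right) \left(- \frac{1}{74159}\right) = \left(750 + \frac{1}{172} \cdot \frac{1}{154} \cdot \frac{53009}{2}\right) \left(- \frac{1}{74159}\right) = \left(750 + \frac{4819}{4816}\right) \left(- \frac{1}{74159}\right) = \frac{3616819}{4816} \left(- \frac{1}{74159}\right) = - \frac{3616819}{357149744}$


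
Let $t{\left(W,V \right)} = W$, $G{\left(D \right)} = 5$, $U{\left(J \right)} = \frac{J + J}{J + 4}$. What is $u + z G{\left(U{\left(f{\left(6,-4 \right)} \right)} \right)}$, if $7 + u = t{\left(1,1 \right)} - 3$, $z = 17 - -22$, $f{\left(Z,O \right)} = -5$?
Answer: $186$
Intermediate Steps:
$z = 39$ ($z = 17 + 22 = 39$)
$U{\left(J \right)} = \frac{2 J}{4 + J}$
$u = -9$ ($u = -7 + \left(1 - 3\right) = -7 - 2 = -9$)
$u + z G{\left(U{\left(f{\left(6,-4 \right)} \right)} \right)} = -9 + 39 \cdot 5 = -9 + 195 = 186$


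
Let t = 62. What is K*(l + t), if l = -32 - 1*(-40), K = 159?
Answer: 11130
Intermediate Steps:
l = 8 (l = -32 + 40 = 8)
K*(l + t) = 159*(8 + 62) = 159*70 = 11130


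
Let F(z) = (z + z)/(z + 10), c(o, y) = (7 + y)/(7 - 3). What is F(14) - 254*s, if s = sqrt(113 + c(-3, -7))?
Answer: 7/6 - 254*sqrt(113) ≈ -2698.9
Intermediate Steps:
c(o, y) = 7/4 + y/4 (c(o, y) = (7 + y)/4 = (7 + y)*(1/4) = 7/4 + y/4)
F(z) = 2*z/(10 + z) (F(z) = (2*z)/(10 + z) = 2*z/(10 + z))
s = sqrt(113) (s = sqrt(113 + (7/4 + (1/4)*(-7))) = sqrt(113 + (7/4 - 7/4)) = sqrt(113 + 0) = sqrt(113) ≈ 10.630)
F(14) - 254*s = 2*14/(10 + 14) - 254*sqrt(113) = 2*14/24 - 254*sqrt(113) = 2*14*(1/24) - 254*sqrt(113) = 7/6 - 254*sqrt(113)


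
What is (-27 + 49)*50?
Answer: 1100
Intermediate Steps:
(-27 + 49)*50 = 22*50 = 1100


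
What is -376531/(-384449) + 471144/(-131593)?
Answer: -131581995773/50590797257 ≈ -2.6009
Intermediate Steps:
-376531/(-384449) + 471144/(-131593) = -376531*(-1/384449) + 471144*(-1/131593) = 376531/384449 - 471144/131593 = -131581995773/50590797257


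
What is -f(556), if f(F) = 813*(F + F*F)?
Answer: -251779596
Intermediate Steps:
f(F) = 813*F + 813*F² (f(F) = 813*(F + F²) = 813*F + 813*F²)
-f(556) = -813*556*(1 + 556) = -813*556*557 = -1*251779596 = -251779596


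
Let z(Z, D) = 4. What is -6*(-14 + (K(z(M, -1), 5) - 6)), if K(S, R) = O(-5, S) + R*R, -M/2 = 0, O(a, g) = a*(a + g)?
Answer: -60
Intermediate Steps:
M = 0 (M = -2*0 = 0)
K(S, R) = 25 + R² - 5*S (K(S, R) = -5*(-5 + S) + R*R = (25 - 5*S) + R² = 25 + R² - 5*S)
-6*(-14 + (K(z(M, -1), 5) - 6)) = -6*(-14 + ((25 + 5² - 5*4) - 6)) = -6*(-14 + ((25 + 25 - 20) - 6)) = -6*(-14 + (30 - 6)) = -6*(-14 + 24) = -6*10 = -60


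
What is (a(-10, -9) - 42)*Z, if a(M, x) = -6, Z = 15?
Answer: -720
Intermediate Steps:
(a(-10, -9) - 42)*Z = (-6 - 42)*15 = -48*15 = -720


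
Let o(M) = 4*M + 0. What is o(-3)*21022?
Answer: -252264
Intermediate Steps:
o(M) = 4*M
o(-3)*21022 = (4*(-3))*21022 = -12*21022 = -252264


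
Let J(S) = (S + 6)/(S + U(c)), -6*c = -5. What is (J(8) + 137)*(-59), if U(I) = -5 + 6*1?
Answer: -73573/9 ≈ -8174.8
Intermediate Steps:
c = ⅚ (c = -⅙*(-5) = ⅚ ≈ 0.83333)
U(I) = 1 (U(I) = -5 + 6 = 1)
J(S) = (6 + S)/(1 + S) (J(S) = (S + 6)/(S + 1) = (6 + S)/(1 + S))
(J(8) + 137)*(-59) = ((6 + 8)/(1 + 8) + 137)*(-59) = (14/9 + 137)*(-59) = (1247/9)*(-59) = -73573/9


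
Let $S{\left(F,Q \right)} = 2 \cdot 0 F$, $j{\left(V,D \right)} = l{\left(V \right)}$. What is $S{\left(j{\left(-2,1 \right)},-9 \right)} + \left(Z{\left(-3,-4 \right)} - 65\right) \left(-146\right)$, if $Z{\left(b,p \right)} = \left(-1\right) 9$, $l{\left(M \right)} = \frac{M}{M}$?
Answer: $10804$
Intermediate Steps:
$l{\left(M \right)} = 1$
$Z{\left(b,p \right)} = -9$
$j{\left(V,D \right)} = 1$
$S{\left(F,Q \right)} = 0$ ($S{\left(F,Q \right)} = 0 F = 0$)
$S{\left(j{\left(-2,1 \right)},-9 \right)} + \left(Z{\left(-3,-4 \right)} - 65\right) \left(-146\right) = 0 + \left(-9 - 65\right) \left(-146\right) = 0 - -10804 = 0 + 10804 = 10804$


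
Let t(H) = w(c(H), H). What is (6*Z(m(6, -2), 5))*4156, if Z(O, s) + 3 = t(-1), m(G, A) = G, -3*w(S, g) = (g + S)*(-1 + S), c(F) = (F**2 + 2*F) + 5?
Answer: -149616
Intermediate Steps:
c(F) = 5 + F**2 + 2*F
w(S, g) = -(-1 + S)*(S + g)/3 (w(S, g) = -(g + S)*(-1 + S)/3 = -(S + g)*(-1 + S)/3 = -(-1 + S)*(S + g)/3)
t(H) = 5/3 + H - (5 + H**2 + 2*H)**2/3 + H**2/3 - H*(5 + H**2 + 2*H)/3 (t(H) = -(5 + H**2 + 2*H)**2/3 + (5 + H**2 + 2*H)/3 + H/3 - (5 + H**2 + 2*H)*H/3 = -(5 + H**2 + 2*H)**2/3 + (5/3 + H**2/3 + 2*H/3) + H/3 - H*(5 + H**2 + 2*H)/3 = 5/3 + H - (5 + H**2 + 2*H)**2/3 + H**2/3 - H*(5 + H**2 + 2*H)/3)
Z(O, s) = -6 (Z(O, s) = -3 + (-20/3 - 5*(-1)**2 - 22/3*(-1) - 5/3*(-1)**3 - 1/3*(-1)**4) = -3 + (-20/3 - 5*1 + 22/3 - 5/3*(-1) - 1/3*1) = -3 + (-20/3 - 5 + 22/3 + 5/3 - 1/3) = -3 - 3 = -6)
(6*Z(m(6, -2), 5))*4156 = (6*(-6))*4156 = -36*4156 = -149616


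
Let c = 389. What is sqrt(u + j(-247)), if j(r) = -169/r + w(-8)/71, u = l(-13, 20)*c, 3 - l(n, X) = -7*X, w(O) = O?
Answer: sqrt(101231110306)/1349 ≈ 235.85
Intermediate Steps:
l(n, X) = 3 + 7*X (l(n, X) = 3 - (-7)*X = 3 + 7*X)
u = 55627 (u = (3 + 7*20)*389 = (3 + 140)*389 = 143*389 = 55627)
j(r) = -8/71 - 169/r (j(r) = -169/r - 8/71 = -8/71 - 169/r)
sqrt(u + j(-247)) = sqrt(55627 + (-8/71 - 169/(-247))) = sqrt(55627 + (-8/71 - 169*(-1/247))) = sqrt(55627 + (-8/71 + 13/19)) = sqrt(55627 + 771/1349) = sqrt(75041594/1349) = sqrt(101231110306)/1349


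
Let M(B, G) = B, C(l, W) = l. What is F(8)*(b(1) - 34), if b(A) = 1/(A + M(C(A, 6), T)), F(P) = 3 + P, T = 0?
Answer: -737/2 ≈ -368.50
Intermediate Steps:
b(A) = 1/(2*A) (b(A) = 1/(A + A) = 1/(2*A))
F(8)*(b(1) - 34) = (3 + 8)*((½)/1 - 34) = 11*((½)*1 - 34) = 11*(½ - 34) = 11*(-67/2) = -737/2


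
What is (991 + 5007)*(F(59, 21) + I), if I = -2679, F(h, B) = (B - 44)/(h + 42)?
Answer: -1623070796/101 ≈ -1.6070e+7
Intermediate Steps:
F(h, B) = (-44 + B)/(42 + h)
(991 + 5007)*(F(59, 21) + I) = (991 + 5007)*((-44 + 21)/(42 + 59) - 2679) = 5998*(-23/101 - 2679) = 5998*(-270602/101) = -1623070796/101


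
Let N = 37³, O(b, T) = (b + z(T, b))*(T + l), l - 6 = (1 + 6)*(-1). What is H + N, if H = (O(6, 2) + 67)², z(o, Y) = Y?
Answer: 56894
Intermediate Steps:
l = -1 (l = 6 + (1 + 6)*(-1) = 6 + 7*(-1) = 6 - 7 = -1)
O(b, T) = 2*b*(-1 + T) (O(b, T) = (b + b)*(T - 1) = (2*b)*(-1 + T) = 2*b*(-1 + T))
H = 6241 (H = (2*6*(-1 + 2) + 67)² = (2*6*1 + 67)² = (12 + 67)² = 79² = 6241)
N = 50653
H + N = 6241 + 50653 = 56894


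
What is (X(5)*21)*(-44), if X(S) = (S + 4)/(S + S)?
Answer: -4158/5 ≈ -831.60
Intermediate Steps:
X(S) = (4 + S)/(2*S) (X(S) = (4 + S)/((2*S)) = (4 + S)*(1/(2*S)) = (4 + S)/(2*S))
(X(5)*21)*(-44) = (((1/2)*(4 + 5)/5)*21)*(-44) = (((1/2)*(1/5)*9)*21)*(-44) = ((9/10)*21)*(-44) = (189/10)*(-44) = -4158/5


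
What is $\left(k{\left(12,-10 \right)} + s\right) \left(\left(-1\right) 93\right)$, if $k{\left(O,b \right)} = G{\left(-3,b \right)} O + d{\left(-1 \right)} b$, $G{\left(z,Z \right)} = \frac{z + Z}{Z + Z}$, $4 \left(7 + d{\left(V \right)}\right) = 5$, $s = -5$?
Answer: $- \frac{56079}{10} \approx -5607.9$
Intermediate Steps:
$d{\left(V \right)} = - \frac{23}{4}$ ($d{\left(V \right)} = -7 + \frac{1}{4} \cdot 5 = -7 + \frac{5}{4} = - \frac{23}{4}$)
$G{\left(z,Z \right)} = \frac{Z + z}{2 Z}$
$k{\left(O,b \right)} = - \frac{23 b}{4} + \frac{O \left(-3 + b\right)}{2 b}$ ($k{\left(O,b \right)} = \frac{b - 3}{2 b} O - \frac{23 b}{4} = \frac{-3 + b}{2 b} O - \frac{23 b}{4} = \frac{O \left(-3 + b\right)}{2 b} - \frac{23 b}{4} = - \frac{23 b}{4} + \frac{O \left(-3 + b\right)}{2 b}$)
$\left(k{\left(12,-10 \right)} + s\right) \left(\left(-1\right) 93\right) = \left(\frac{- 23 \left(-10\right)^{2} + 2 \cdot 12 \left(-3 - 10\right)}{4 \left(-10\right)} - 5\right) \left(\left(-1\right) 93\right) = \left(\frac{1}{4} \left(- \frac{1}{10}\right) \left(\left(-23\right) 100 + 2 \cdot 12 \left(-13\right)\right) - 5\right) \left(-93\right) = \left(\frac{1}{4} \left(- \frac{1}{10}\right) \left(-2300 - 312\right) - 5\right) \left(-93\right) = \left(\frac{1}{4} \left(- \frac{1}{10}\right) \left(-2612\right) - 5\right) \left(-93\right) = \left(\frac{653}{10} - 5\right) \left(-93\right) = \frac{603}{10} \left(-93\right) = - \frac{56079}{10}$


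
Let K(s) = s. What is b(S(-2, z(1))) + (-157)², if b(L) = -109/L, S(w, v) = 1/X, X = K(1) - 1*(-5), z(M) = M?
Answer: 23995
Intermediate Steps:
X = 6 (X = 1 - 1*(-5) = 1 + 5 = 6)
S(w, v) = ⅙ (S(w, v) = 1/6 = ⅙)
b(S(-2, z(1))) + (-157)² = -109/⅙ + (-157)² = -109*6 + 24649 = -654 + 24649 = 23995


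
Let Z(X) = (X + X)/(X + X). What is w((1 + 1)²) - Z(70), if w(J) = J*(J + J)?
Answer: 31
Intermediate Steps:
Z(X) = 1 (Z(X) = (2*X)/((2*X)) = (2*X)*(1/(2*X)) = 1)
w(J) = 2*J² (w(J) = J*(2*J) = 2*J²)
w((1 + 1)²) - Z(70) = 2*((1 + 1)²)² - 1*1 = 2*(2²)² - 1 = 2*4² - 1 = 2*16 - 1 = 32 - 1 = 31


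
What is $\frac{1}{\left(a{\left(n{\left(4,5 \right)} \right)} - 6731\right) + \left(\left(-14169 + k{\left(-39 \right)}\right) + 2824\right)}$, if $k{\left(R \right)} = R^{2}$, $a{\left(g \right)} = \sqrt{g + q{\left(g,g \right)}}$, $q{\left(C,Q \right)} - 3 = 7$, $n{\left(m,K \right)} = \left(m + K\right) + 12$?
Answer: $- \frac{16555}{274067994} - \frac{\sqrt{31}}{274067994} \approx -6.0425 \cdot 10^{-5}$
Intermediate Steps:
$n{\left(m,K \right)} = 12 + K + m$ ($n{\left(m,K \right)} = \left(K + m\right) + 12 = 12 + K + m$)
$q{\left(C,Q \right)} = 10$ ($q{\left(C,Q \right)} = 3 + 7 = 10$)
$a{\left(g \right)} = \sqrt{10 + g}$ ($a{\left(g \right)} = \sqrt{g + 10} = \sqrt{10 + g}$)
$\frac{1}{\left(a{\left(n{\left(4,5 \right)} \right)} - 6731\right) + \left(\left(-14169 + k{\left(-39 \right)}\right) + 2824\right)} = \frac{1}{\left(\sqrt{10 + \left(12 + 5 + 4\right)} - 6731\right) + \left(\left(-14169 + \left(-39\right)^{2}\right) + 2824\right)} = \frac{1}{\left(\sqrt{10 + 21} - 6731\right) + \left(\left(-14169 + 1521\right) + 2824\right)} = \frac{1}{\left(\sqrt{31} - 6731\right) + \left(-12648 + 2824\right)} = \frac{1}{\left(-6731 + \sqrt{31}\right) - 9824} = \frac{1}{-16555 + \sqrt{31}}$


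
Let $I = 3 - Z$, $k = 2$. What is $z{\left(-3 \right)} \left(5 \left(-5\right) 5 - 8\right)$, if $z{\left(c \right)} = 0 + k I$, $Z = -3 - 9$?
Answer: $-3990$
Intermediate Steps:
$Z = -12$ ($Z = -3 - 9 = -12$)
$I = 15$ ($I = 3 - -12 = 3 + 12 = 15$)
$z{\left(c \right)} = 30$ ($z{\left(c \right)} = 0 + 2 \cdot 15 = 0 + 30 = 30$)
$z{\left(-3 \right)} \left(5 \left(-5\right) 5 - 8\right) = 30 \left(5 \left(-5\right) 5 - 8\right) = 30 \left(\left(-25\right) 5 - 8\right) = 30 \left(-125 - 8\right) = 30 \left(-133\right) = -3990$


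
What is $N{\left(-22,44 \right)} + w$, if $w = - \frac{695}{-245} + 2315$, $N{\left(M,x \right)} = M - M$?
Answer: $\frac{113574}{49} \approx 2317.8$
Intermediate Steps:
$N{\left(M,x \right)} = 0$
$w = \frac{113574}{49}$ ($w = \left(-695\right) \left(- \frac{1}{245}\right) + 2315 = \frac{139}{49} + 2315 = \frac{113574}{49} \approx 2317.8$)
$N{\left(-22,44 \right)} + w = 0 + \frac{113574}{49} = \frac{113574}{49}$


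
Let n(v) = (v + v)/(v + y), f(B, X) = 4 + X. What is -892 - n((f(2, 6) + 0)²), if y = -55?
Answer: -8068/9 ≈ -896.44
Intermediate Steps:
n(v) = 2*v/(-55 + v) (n(v) = (v + v)/(v - 55) = (2*v)/(-55 + v) = 2*v/(-55 + v))
-892 - n((f(2, 6) + 0)²) = -892 - 2*((4 + 6) + 0)²/(-55 + ((4 + 6) + 0)²) = -892 - 2*(10 + 0)²/(-55 + (10 + 0)²) = -892 - 2*10²/(-55 + 10²) = -892 - 2*100/(-55 + 100) = -892 - 2*100/45 = -892 - 1*40/9 = -892 - 40/9 = -8068/9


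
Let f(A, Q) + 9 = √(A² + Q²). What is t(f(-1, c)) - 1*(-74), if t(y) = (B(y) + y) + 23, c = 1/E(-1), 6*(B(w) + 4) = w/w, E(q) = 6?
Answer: 505/6 + √37/6 ≈ 85.180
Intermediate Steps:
B(w) = -23/6 (B(w) = -4 + (w/w)/6 = -4 + (⅙)*1 = -4 + ⅙ = -23/6)
c = ⅙ (c = 1/6 = ⅙ ≈ 0.16667)
f(A, Q) = -9 + √(A² + Q²)
t(y) = 115/6 + y (t(y) = (-23/6 + y) + 23 = 115/6 + y)
t(f(-1, c)) - 1*(-74) = (115/6 + (-9 + √((-1)² + (⅙)²))) - 1*(-74) = (115/6 + (-9 + √(1 + 1/36))) + 74 = (115/6 + (-9 + √(37/36))) + 74 = (115/6 + (-9 + √37/6)) + 74 = (61/6 + √37/6) + 74 = 505/6 + √37/6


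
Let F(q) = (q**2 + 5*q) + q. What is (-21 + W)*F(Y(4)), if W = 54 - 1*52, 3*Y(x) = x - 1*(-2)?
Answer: -304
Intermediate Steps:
Y(x) = 2/3 + x/3 (Y(x) = (x - 1*(-2))/3 = (x + 2)/3 = (2 + x)/3 = 2/3 + x/3)
W = 2 (W = 54 - 52 = 2)
F(q) = q**2 + 6*q
(-21 + W)*F(Y(4)) = (-21 + 2)*((2/3 + (1/3)*4)*(6 + (2/3 + (1/3)*4))) = -19*(2/3 + 4/3)*(6 + (2/3 + 4/3)) = -38*(6 + 2) = -38*8 = -19*16 = -304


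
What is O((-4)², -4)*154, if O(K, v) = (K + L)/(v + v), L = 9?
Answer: -1925/4 ≈ -481.25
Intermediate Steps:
O(K, v) = (9 + K)/(2*v) (O(K, v) = (K + 9)/(v + v) = (9 + K)/((2*v)) = (9 + K)*(1/(2*v)) = (9 + K)/(2*v))
O((-4)², -4)*154 = ((½)*(9 + (-4)²)/(-4))*154 = ((½)*(-¼)*(9 + 16))*154 = ((½)*(-¼)*25)*154 = -25/8*154 = -1925/4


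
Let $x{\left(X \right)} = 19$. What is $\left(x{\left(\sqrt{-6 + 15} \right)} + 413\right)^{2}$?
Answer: $186624$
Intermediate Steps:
$\left(x{\left(\sqrt{-6 + 15} \right)} + 413\right)^{2} = \left(19 + 413\right)^{2} = 432^{2} = 186624$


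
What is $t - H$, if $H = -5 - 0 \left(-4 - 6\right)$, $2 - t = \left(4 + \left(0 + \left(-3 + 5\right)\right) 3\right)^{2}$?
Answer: $-93$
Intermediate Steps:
$t = -98$ ($t = 2 - \left(4 + \left(0 + \left(-3 + 5\right)\right) 3\right)^{2} = 2 - \left(4 + \left(0 + 2\right) 3\right)^{2} = 2 - \left(4 + 2 \cdot 3\right)^{2} = 2 - \left(4 + 6\right)^{2} = 2 - 10^{2} = 2 - 100 = -98$)
$H = -5$ ($H = -5 - 0 \left(-10\right) = -5 - 0 = -5 + 0 = -5$)
$t - H = -98 - -5 = -98 + 5 = -93$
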